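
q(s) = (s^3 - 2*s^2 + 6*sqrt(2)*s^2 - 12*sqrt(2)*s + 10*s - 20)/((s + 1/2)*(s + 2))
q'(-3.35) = 6.58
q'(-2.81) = 14.95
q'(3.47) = 1.90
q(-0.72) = 42.59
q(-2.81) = 15.29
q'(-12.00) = 1.15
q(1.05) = -4.02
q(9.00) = 11.21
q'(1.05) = 6.02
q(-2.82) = 15.14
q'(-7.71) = 1.44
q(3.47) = 3.49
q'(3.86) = 1.76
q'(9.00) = 1.18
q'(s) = (3*s^2 - 4*s + 12*sqrt(2)*s - 12*sqrt(2) + 10)/((s + 1/2)*(s + 2)) - (s^3 - 2*s^2 + 6*sqrt(2)*s^2 - 12*sqrt(2)*s + 10*s - 20)/((s + 1/2)*(s + 2)^2) - (s^3 - 2*s^2 + 6*sqrt(2)*s^2 - 12*sqrt(2)*s + 10*s - 20)/((s + 1/2)^2*(s + 2)) = 4*(s^4 + 5*s^3 - 12*s^2 + 27*sqrt(2)*s^2 + 12*sqrt(2)*s + 36*s - 12*sqrt(2) + 60)/(4*s^4 + 20*s^3 + 33*s^2 + 20*s + 4)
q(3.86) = 4.20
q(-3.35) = 10.02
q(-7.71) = -0.95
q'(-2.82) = 14.64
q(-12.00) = -6.35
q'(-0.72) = 212.70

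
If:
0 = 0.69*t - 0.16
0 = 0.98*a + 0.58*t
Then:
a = -0.14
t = 0.23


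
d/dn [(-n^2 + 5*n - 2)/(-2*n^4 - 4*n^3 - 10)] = (-n^2*(2*n + 3)*(n^2 - 5*n + 2) + (2*n - 5)*(n^4 + 2*n^3 + 5)/2)/(n^4 + 2*n^3 + 5)^2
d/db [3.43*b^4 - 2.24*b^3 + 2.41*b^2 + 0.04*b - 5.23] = 13.72*b^3 - 6.72*b^2 + 4.82*b + 0.04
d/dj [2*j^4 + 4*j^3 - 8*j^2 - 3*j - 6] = 8*j^3 + 12*j^2 - 16*j - 3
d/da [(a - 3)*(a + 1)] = 2*a - 2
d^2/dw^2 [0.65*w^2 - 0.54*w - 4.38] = 1.30000000000000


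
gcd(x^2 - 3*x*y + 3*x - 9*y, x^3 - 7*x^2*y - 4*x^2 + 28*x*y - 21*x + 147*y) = x + 3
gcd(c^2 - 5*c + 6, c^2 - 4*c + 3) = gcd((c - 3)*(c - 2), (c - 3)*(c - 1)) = c - 3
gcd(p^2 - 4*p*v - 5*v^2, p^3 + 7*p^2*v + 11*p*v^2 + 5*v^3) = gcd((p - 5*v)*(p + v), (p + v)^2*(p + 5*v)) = p + v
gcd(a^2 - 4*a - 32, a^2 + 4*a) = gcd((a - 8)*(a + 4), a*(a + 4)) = a + 4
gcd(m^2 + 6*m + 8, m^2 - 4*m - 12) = m + 2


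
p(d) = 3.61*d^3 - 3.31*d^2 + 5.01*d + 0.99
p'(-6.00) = 434.61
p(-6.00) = -927.99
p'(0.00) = 5.01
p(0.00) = 0.99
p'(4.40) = 185.55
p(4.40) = 266.47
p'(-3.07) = 127.41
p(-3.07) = -150.04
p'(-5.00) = 308.86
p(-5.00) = -558.06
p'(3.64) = 124.41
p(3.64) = 149.48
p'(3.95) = 147.84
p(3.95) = 191.62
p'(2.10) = 38.87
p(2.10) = 30.35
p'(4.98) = 240.63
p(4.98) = 389.71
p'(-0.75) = 16.07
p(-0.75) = -6.15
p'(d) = 10.83*d^2 - 6.62*d + 5.01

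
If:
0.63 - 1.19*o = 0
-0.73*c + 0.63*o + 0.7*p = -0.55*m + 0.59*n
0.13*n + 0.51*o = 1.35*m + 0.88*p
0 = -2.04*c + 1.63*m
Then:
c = 0.202201451289593 - 0.427233613293122*p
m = 0.253061939037282 - 0.534697282894459*p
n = 1.21660513917293*p + 0.551027828464082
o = 0.53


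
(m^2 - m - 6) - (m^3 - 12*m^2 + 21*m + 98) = -m^3 + 13*m^2 - 22*m - 104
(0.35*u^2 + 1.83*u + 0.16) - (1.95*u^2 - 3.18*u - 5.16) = -1.6*u^2 + 5.01*u + 5.32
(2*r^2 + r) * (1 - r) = -2*r^3 + r^2 + r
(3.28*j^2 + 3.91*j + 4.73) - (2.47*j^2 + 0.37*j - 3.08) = 0.81*j^2 + 3.54*j + 7.81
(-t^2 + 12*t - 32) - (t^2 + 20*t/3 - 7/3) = -2*t^2 + 16*t/3 - 89/3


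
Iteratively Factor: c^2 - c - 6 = (c + 2)*(c - 3)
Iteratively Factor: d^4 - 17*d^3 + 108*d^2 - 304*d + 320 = (d - 4)*(d^3 - 13*d^2 + 56*d - 80) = (d - 5)*(d - 4)*(d^2 - 8*d + 16) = (d - 5)*(d - 4)^2*(d - 4)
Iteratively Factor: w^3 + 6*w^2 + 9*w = (w + 3)*(w^2 + 3*w) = w*(w + 3)*(w + 3)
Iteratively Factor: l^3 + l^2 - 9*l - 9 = (l + 1)*(l^2 - 9) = (l - 3)*(l + 1)*(l + 3)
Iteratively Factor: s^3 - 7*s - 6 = (s + 1)*(s^2 - s - 6) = (s - 3)*(s + 1)*(s + 2)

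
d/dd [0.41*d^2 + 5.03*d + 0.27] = 0.82*d + 5.03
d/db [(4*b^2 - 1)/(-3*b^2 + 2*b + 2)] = 2*(4*b^2 + 5*b + 1)/(9*b^4 - 12*b^3 - 8*b^2 + 8*b + 4)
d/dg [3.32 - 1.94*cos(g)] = 1.94*sin(g)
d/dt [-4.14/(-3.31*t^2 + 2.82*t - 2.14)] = (11.6748 - 27.4068*t)/(3.31*t^2 - 2.82*t + 2.14)^2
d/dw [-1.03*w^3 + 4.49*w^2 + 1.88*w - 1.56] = -3.09*w^2 + 8.98*w + 1.88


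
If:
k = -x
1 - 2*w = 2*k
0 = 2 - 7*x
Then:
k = -2/7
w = 11/14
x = 2/7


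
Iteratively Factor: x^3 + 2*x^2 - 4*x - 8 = (x + 2)*(x^2 - 4) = (x - 2)*(x + 2)*(x + 2)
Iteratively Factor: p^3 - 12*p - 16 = (p + 2)*(p^2 - 2*p - 8) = (p - 4)*(p + 2)*(p + 2)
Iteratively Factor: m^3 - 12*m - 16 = (m + 2)*(m^2 - 2*m - 8) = (m + 2)^2*(m - 4)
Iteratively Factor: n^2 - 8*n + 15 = (n - 5)*(n - 3)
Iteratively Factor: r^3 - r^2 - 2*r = (r)*(r^2 - r - 2) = r*(r + 1)*(r - 2)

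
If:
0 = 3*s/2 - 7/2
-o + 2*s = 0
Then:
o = 14/3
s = 7/3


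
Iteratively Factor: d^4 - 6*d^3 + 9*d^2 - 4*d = (d - 1)*(d^3 - 5*d^2 + 4*d) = (d - 4)*(d - 1)*(d^2 - d) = d*(d - 4)*(d - 1)*(d - 1)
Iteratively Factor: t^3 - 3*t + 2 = (t - 1)*(t^2 + t - 2) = (t - 1)^2*(t + 2)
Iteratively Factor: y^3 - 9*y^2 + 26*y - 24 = (y - 2)*(y^2 - 7*y + 12) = (y - 4)*(y - 2)*(y - 3)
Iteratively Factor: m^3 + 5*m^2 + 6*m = (m + 2)*(m^2 + 3*m) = (m + 2)*(m + 3)*(m)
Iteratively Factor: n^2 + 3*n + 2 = (n + 2)*(n + 1)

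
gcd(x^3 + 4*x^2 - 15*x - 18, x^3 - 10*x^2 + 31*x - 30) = x - 3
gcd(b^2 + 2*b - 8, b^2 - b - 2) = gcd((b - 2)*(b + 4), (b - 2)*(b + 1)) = b - 2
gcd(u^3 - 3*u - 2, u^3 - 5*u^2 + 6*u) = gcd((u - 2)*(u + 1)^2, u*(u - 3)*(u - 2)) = u - 2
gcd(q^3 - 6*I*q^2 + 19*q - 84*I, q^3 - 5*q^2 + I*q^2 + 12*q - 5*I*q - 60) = q^2 + I*q + 12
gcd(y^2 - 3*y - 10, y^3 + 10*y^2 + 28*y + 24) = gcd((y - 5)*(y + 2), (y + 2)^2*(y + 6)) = y + 2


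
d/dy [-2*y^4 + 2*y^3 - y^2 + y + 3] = -8*y^3 + 6*y^2 - 2*y + 1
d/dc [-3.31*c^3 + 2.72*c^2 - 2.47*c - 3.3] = -9.93*c^2 + 5.44*c - 2.47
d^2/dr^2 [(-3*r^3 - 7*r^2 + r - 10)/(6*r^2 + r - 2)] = 6*(13*r^3 - 438*r^2 - 60*r - 52)/(216*r^6 + 108*r^5 - 198*r^4 - 71*r^3 + 66*r^2 + 12*r - 8)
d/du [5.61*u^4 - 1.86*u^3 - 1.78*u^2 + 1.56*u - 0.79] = 22.44*u^3 - 5.58*u^2 - 3.56*u + 1.56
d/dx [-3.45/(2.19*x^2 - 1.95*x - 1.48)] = (15.111*x - 6.7275)/(-2.19*x^2 + 1.95*x + 1.48)^2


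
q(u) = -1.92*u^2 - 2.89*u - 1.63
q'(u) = -3.84*u - 2.89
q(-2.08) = -3.93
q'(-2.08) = 5.10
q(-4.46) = -26.93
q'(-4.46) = 14.24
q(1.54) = -10.63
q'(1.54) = -8.80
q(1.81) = -13.15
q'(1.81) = -9.84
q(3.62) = -37.25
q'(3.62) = -16.79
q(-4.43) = -26.51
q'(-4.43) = 14.12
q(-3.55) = -15.57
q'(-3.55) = 10.74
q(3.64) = -37.59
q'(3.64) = -16.87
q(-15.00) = -390.28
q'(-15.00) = 54.71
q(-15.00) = -390.28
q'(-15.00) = 54.71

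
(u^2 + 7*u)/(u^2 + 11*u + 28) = u/(u + 4)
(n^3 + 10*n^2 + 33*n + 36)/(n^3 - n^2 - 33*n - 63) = (n + 4)/(n - 7)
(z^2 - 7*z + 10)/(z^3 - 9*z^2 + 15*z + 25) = (z - 2)/(z^2 - 4*z - 5)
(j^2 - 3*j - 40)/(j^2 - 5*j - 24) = (j + 5)/(j + 3)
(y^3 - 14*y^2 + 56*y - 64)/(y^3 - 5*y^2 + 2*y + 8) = (y - 8)/(y + 1)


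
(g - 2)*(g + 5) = g^2 + 3*g - 10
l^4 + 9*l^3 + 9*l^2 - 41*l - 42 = (l - 2)*(l + 1)*(l + 3)*(l + 7)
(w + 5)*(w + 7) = w^2 + 12*w + 35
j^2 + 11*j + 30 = (j + 5)*(j + 6)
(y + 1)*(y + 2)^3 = y^4 + 7*y^3 + 18*y^2 + 20*y + 8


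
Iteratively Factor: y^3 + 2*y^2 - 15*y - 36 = (y + 3)*(y^2 - y - 12) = (y + 3)^2*(y - 4)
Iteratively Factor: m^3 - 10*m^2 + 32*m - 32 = (m - 2)*(m^2 - 8*m + 16) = (m - 4)*(m - 2)*(m - 4)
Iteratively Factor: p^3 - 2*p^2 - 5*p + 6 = (p + 2)*(p^2 - 4*p + 3) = (p - 3)*(p + 2)*(p - 1)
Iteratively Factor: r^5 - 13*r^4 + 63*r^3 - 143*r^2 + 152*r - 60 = (r - 3)*(r^4 - 10*r^3 + 33*r^2 - 44*r + 20) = (r - 3)*(r - 2)*(r^3 - 8*r^2 + 17*r - 10) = (r - 3)*(r - 2)^2*(r^2 - 6*r + 5) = (r - 3)*(r - 2)^2*(r - 1)*(r - 5)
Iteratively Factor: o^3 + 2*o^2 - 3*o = (o + 3)*(o^2 - o) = (o - 1)*(o + 3)*(o)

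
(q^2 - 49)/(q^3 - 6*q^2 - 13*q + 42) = (q + 7)/(q^2 + q - 6)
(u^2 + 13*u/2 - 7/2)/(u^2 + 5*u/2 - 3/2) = (u + 7)/(u + 3)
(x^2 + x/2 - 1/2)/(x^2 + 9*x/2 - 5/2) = (x + 1)/(x + 5)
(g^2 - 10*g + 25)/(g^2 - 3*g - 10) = (g - 5)/(g + 2)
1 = 1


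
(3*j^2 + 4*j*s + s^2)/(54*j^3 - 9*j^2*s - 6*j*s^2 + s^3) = (j + s)/(18*j^2 - 9*j*s + s^2)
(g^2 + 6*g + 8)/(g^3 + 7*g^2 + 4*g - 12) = (g + 4)/(g^2 + 5*g - 6)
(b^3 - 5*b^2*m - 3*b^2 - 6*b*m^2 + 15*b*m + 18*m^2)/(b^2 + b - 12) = (b^2 - 5*b*m - 6*m^2)/(b + 4)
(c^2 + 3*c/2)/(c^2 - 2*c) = (c + 3/2)/(c - 2)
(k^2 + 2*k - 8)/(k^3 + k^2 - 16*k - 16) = (k - 2)/(k^2 - 3*k - 4)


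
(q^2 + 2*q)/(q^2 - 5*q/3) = 3*(q + 2)/(3*q - 5)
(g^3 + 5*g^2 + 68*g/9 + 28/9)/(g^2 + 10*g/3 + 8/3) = (9*g^2 + 27*g + 14)/(3*(3*g + 4))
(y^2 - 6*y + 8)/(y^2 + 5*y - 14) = (y - 4)/(y + 7)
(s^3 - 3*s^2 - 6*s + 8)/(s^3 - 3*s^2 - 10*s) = (s^2 - 5*s + 4)/(s*(s - 5))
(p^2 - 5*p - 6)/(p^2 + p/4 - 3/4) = 4*(p - 6)/(4*p - 3)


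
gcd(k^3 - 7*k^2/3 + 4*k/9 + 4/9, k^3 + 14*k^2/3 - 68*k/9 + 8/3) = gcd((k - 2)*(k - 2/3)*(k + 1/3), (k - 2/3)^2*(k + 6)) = k - 2/3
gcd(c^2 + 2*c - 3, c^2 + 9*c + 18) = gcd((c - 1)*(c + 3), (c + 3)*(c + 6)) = c + 3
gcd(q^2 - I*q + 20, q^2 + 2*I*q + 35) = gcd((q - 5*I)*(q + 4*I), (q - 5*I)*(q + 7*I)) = q - 5*I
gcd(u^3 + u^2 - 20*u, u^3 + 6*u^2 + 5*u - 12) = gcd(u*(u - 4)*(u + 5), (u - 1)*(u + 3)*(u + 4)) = 1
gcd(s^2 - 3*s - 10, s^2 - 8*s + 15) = s - 5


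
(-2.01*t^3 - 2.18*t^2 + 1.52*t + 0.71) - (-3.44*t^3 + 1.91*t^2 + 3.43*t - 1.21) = 1.43*t^3 - 4.09*t^2 - 1.91*t + 1.92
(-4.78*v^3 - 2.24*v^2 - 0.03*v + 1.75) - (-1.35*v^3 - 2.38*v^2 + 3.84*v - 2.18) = -3.43*v^3 + 0.14*v^2 - 3.87*v + 3.93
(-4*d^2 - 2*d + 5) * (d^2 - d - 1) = -4*d^4 + 2*d^3 + 11*d^2 - 3*d - 5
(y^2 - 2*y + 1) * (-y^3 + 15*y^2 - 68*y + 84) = -y^5 + 17*y^4 - 99*y^3 + 235*y^2 - 236*y + 84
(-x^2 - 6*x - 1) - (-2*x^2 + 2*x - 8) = x^2 - 8*x + 7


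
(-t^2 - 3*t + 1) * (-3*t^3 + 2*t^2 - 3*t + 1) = 3*t^5 + 7*t^4 - 6*t^3 + 10*t^2 - 6*t + 1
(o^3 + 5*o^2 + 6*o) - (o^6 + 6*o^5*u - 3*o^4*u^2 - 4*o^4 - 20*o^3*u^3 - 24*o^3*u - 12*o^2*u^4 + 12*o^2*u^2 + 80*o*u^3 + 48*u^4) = -o^6 - 6*o^5*u + 3*o^4*u^2 + 4*o^4 + 20*o^3*u^3 + 24*o^3*u + o^3 + 12*o^2*u^4 - 12*o^2*u^2 + 5*o^2 - 80*o*u^3 + 6*o - 48*u^4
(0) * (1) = 0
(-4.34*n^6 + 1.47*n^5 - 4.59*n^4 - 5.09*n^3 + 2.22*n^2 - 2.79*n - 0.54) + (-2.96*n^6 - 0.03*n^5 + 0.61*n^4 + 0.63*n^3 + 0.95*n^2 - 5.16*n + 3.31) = -7.3*n^6 + 1.44*n^5 - 3.98*n^4 - 4.46*n^3 + 3.17*n^2 - 7.95*n + 2.77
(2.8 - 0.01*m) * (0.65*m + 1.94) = -0.0065*m^2 + 1.8006*m + 5.432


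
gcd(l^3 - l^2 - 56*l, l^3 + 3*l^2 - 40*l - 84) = l + 7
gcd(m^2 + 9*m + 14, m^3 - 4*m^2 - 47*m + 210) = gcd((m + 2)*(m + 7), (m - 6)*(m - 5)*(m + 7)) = m + 7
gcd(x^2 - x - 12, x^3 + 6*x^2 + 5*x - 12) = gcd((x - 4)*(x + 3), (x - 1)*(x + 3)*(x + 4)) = x + 3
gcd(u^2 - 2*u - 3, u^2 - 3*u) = u - 3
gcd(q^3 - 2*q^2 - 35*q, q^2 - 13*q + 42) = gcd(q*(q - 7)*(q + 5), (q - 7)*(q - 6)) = q - 7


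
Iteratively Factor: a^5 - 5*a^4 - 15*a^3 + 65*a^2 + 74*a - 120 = (a - 1)*(a^4 - 4*a^3 - 19*a^2 + 46*a + 120) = (a - 1)*(a + 3)*(a^3 - 7*a^2 + 2*a + 40) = (a - 1)*(a + 2)*(a + 3)*(a^2 - 9*a + 20) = (a - 5)*(a - 1)*(a + 2)*(a + 3)*(a - 4)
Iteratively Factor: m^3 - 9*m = (m + 3)*(m^2 - 3*m) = m*(m + 3)*(m - 3)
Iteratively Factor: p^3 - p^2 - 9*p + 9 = (p - 1)*(p^2 - 9) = (p - 1)*(p + 3)*(p - 3)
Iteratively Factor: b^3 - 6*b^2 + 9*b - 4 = (b - 1)*(b^2 - 5*b + 4) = (b - 4)*(b - 1)*(b - 1)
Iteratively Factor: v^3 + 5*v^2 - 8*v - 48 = (v - 3)*(v^2 + 8*v + 16) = (v - 3)*(v + 4)*(v + 4)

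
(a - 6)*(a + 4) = a^2 - 2*a - 24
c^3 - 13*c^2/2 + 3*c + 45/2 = (c - 5)*(c - 3)*(c + 3/2)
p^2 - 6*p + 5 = (p - 5)*(p - 1)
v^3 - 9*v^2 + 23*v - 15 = (v - 5)*(v - 3)*(v - 1)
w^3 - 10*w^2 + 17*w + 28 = (w - 7)*(w - 4)*(w + 1)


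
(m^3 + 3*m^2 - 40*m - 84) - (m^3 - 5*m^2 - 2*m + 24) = 8*m^2 - 38*m - 108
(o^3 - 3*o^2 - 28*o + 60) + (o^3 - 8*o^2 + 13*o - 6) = 2*o^3 - 11*o^2 - 15*o + 54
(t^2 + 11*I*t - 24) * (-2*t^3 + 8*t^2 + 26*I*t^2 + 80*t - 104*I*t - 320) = -2*t^5 + 8*t^4 + 4*I*t^4 - 158*t^3 - 16*I*t^3 + 632*t^2 + 256*I*t^2 - 1920*t - 1024*I*t + 7680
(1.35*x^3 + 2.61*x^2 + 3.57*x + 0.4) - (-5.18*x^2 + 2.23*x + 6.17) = 1.35*x^3 + 7.79*x^2 + 1.34*x - 5.77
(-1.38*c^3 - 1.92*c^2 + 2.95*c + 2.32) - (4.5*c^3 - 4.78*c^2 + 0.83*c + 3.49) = -5.88*c^3 + 2.86*c^2 + 2.12*c - 1.17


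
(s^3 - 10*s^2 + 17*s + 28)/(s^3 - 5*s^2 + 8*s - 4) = (s^3 - 10*s^2 + 17*s + 28)/(s^3 - 5*s^2 + 8*s - 4)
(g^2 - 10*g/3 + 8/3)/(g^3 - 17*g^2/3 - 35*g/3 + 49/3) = (3*g^2 - 10*g + 8)/(3*g^3 - 17*g^2 - 35*g + 49)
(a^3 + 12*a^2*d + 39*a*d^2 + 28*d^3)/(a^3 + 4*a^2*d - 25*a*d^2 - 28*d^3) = (a + 4*d)/(a - 4*d)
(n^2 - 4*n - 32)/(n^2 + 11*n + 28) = (n - 8)/(n + 7)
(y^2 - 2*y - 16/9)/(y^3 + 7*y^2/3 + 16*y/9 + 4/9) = (3*y - 8)/(3*y^2 + 5*y + 2)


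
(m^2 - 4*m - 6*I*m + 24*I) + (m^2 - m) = 2*m^2 - 5*m - 6*I*m + 24*I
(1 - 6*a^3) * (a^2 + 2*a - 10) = -6*a^5 - 12*a^4 + 60*a^3 + a^2 + 2*a - 10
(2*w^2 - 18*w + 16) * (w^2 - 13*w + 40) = 2*w^4 - 44*w^3 + 330*w^2 - 928*w + 640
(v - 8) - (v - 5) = -3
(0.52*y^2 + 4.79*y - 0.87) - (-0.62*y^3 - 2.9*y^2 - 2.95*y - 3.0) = 0.62*y^3 + 3.42*y^2 + 7.74*y + 2.13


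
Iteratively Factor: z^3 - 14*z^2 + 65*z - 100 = (z - 4)*(z^2 - 10*z + 25) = (z - 5)*(z - 4)*(z - 5)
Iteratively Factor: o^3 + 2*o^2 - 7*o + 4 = (o - 1)*(o^2 + 3*o - 4) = (o - 1)^2*(o + 4)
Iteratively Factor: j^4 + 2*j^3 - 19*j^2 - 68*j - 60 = (j + 2)*(j^3 - 19*j - 30) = (j + 2)*(j + 3)*(j^2 - 3*j - 10) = (j - 5)*(j + 2)*(j + 3)*(j + 2)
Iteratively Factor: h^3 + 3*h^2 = (h + 3)*(h^2) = h*(h + 3)*(h)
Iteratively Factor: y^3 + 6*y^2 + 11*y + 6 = (y + 3)*(y^2 + 3*y + 2) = (y + 1)*(y + 3)*(y + 2)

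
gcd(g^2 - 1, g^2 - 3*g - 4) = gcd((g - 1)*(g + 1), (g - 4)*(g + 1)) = g + 1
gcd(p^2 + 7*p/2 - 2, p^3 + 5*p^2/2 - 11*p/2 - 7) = 1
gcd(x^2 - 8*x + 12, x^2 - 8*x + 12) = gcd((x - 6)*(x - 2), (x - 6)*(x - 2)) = x^2 - 8*x + 12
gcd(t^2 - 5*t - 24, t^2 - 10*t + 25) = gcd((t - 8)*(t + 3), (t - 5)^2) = 1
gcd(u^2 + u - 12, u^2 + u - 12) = u^2 + u - 12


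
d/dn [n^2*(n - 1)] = n*(3*n - 2)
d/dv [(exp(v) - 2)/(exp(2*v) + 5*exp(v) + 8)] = (-(exp(v) - 2)*(2*exp(v) + 5) + exp(2*v) + 5*exp(v) + 8)*exp(v)/(exp(2*v) + 5*exp(v) + 8)^2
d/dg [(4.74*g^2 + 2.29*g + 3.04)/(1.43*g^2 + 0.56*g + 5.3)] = (-0.620299999999999*g^2 + 41.5496*g + 10.4346)/(2.0449*g^4 + 1.6016*g^3 + 15.4716*g^2 + 5.936*g + 28.09)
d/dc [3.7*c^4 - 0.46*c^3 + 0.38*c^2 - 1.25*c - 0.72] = 14.8*c^3 - 1.38*c^2 + 0.76*c - 1.25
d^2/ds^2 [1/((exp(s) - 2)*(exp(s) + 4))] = (4*exp(3*s) + 6*exp(2*s) + 36*exp(s) + 16)*exp(s)/(exp(6*s) + 6*exp(5*s) - 12*exp(4*s) - 88*exp(3*s) + 96*exp(2*s) + 384*exp(s) - 512)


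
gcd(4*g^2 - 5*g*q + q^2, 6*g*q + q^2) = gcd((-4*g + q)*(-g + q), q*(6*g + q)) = 1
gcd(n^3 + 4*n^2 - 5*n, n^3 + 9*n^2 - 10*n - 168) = 1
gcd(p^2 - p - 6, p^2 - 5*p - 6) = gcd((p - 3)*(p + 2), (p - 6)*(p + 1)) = 1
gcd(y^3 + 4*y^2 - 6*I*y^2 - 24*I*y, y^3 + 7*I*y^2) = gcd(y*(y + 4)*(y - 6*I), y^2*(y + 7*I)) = y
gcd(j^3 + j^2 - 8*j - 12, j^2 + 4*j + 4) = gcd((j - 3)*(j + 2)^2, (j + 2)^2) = j^2 + 4*j + 4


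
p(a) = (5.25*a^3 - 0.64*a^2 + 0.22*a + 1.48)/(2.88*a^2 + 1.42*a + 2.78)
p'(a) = (-5.76*a - 1.42)*(5.25*a^3 - 0.64*a^2 + 0.22*a + 1.48)/(2.88*a^2 + 1.42*a + 2.78)^2 + (15.75*a^2 - 1.28*a + 0.22)/(2.88*a^2 + 1.42*a + 2.78)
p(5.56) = 8.88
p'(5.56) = 1.84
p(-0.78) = -0.46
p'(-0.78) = 2.74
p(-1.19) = -1.65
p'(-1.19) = 2.92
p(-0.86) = -0.68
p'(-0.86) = 2.86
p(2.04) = 2.48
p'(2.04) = 1.72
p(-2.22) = -4.31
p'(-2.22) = 2.29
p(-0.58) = 0.04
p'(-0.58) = 2.17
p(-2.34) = -4.58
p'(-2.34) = 2.24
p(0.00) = 0.53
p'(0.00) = -0.19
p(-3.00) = -6.00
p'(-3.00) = 2.07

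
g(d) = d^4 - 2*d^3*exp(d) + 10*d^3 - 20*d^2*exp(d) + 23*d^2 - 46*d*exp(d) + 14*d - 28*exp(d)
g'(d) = -2*d^3*exp(d) + 4*d^3 - 26*d^2*exp(d) + 30*d^2 - 86*d*exp(d) + 46*d - 74*exp(d) + 14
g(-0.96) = -0.43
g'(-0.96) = -11.27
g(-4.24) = -85.51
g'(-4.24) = 53.04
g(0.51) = -80.28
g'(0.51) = -162.18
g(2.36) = -2580.86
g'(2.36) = -4403.14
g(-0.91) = -1.02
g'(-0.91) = -12.38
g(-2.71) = -14.81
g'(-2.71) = 30.58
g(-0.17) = -19.27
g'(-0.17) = -43.70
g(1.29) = -373.22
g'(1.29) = -712.77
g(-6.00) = -120.10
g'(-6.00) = -46.15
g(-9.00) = 1008.03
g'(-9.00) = -885.99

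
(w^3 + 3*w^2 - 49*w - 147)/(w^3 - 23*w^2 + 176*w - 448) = (w^2 + 10*w + 21)/(w^2 - 16*w + 64)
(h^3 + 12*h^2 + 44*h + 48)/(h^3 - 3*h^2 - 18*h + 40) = (h^2 + 8*h + 12)/(h^2 - 7*h + 10)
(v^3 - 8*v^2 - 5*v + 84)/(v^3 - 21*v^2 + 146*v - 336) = (v^2 - v - 12)/(v^2 - 14*v + 48)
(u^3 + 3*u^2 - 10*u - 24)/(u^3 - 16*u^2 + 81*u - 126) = (u^2 + 6*u + 8)/(u^2 - 13*u + 42)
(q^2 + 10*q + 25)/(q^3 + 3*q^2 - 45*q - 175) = 1/(q - 7)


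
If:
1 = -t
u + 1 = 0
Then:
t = -1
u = -1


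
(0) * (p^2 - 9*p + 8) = 0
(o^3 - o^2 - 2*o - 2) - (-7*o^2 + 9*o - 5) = o^3 + 6*o^2 - 11*o + 3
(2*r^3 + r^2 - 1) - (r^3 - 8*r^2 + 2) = r^3 + 9*r^2 - 3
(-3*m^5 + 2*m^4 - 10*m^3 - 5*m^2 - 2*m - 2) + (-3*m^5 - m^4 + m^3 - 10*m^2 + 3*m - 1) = -6*m^5 + m^4 - 9*m^3 - 15*m^2 + m - 3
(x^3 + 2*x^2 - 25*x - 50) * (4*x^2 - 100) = 4*x^5 + 8*x^4 - 200*x^3 - 400*x^2 + 2500*x + 5000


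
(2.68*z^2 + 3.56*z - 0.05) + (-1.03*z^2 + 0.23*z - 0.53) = 1.65*z^2 + 3.79*z - 0.58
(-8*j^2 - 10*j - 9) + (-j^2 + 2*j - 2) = -9*j^2 - 8*j - 11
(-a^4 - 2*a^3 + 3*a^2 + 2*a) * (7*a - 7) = -7*a^5 - 7*a^4 + 35*a^3 - 7*a^2 - 14*a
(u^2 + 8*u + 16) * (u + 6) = u^3 + 14*u^2 + 64*u + 96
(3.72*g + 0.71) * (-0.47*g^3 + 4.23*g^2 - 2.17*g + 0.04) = -1.7484*g^4 + 15.4019*g^3 - 5.0691*g^2 - 1.3919*g + 0.0284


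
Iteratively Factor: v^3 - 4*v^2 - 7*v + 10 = (v - 1)*(v^2 - 3*v - 10) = (v - 5)*(v - 1)*(v + 2)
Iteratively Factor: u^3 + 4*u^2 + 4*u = (u + 2)*(u^2 + 2*u) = (u + 2)^2*(u)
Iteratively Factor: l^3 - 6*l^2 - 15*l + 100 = (l - 5)*(l^2 - l - 20) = (l - 5)^2*(l + 4)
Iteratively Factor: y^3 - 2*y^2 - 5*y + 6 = (y - 3)*(y^2 + y - 2) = (y - 3)*(y - 1)*(y + 2)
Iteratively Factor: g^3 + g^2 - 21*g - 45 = (g - 5)*(g^2 + 6*g + 9) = (g - 5)*(g + 3)*(g + 3)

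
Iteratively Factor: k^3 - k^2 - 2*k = (k + 1)*(k^2 - 2*k) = k*(k + 1)*(k - 2)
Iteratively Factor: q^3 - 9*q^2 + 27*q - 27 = (q - 3)*(q^2 - 6*q + 9) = (q - 3)^2*(q - 3)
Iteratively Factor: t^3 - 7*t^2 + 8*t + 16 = (t + 1)*(t^2 - 8*t + 16) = (t - 4)*(t + 1)*(t - 4)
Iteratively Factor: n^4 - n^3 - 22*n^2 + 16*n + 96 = (n + 4)*(n^3 - 5*n^2 - 2*n + 24) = (n - 3)*(n + 4)*(n^2 - 2*n - 8) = (n - 4)*(n - 3)*(n + 4)*(n + 2)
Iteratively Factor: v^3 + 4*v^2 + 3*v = (v + 1)*(v^2 + 3*v) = (v + 1)*(v + 3)*(v)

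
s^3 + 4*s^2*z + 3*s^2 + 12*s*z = s*(s + 3)*(s + 4*z)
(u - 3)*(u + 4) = u^2 + u - 12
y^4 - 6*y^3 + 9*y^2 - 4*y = y*(y - 4)*(y - 1)^2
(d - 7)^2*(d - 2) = d^3 - 16*d^2 + 77*d - 98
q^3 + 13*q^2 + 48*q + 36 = (q + 1)*(q + 6)^2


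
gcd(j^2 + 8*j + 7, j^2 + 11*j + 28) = j + 7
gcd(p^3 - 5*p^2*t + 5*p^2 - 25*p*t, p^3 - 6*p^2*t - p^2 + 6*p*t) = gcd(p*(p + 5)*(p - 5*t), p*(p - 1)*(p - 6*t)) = p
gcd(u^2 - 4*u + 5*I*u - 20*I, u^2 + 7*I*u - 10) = u + 5*I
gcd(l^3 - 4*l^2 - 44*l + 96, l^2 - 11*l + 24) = l - 8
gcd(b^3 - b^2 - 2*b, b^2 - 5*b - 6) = b + 1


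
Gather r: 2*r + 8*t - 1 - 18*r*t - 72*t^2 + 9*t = r*(2 - 18*t) - 72*t^2 + 17*t - 1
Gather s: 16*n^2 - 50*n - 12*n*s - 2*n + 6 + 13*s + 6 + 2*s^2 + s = 16*n^2 - 52*n + 2*s^2 + s*(14 - 12*n) + 12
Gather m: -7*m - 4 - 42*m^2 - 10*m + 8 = -42*m^2 - 17*m + 4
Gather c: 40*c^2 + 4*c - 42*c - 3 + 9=40*c^2 - 38*c + 6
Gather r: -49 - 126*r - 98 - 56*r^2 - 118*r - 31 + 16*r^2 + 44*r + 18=-40*r^2 - 200*r - 160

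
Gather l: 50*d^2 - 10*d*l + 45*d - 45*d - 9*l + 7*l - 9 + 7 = 50*d^2 + l*(-10*d - 2) - 2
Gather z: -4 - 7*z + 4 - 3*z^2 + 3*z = -3*z^2 - 4*z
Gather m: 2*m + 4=2*m + 4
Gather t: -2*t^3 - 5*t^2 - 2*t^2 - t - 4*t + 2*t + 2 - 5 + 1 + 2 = -2*t^3 - 7*t^2 - 3*t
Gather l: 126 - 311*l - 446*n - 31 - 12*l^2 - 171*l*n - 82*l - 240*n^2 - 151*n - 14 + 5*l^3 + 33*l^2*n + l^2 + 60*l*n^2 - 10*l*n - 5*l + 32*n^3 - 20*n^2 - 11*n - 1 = 5*l^3 + l^2*(33*n - 11) + l*(60*n^2 - 181*n - 398) + 32*n^3 - 260*n^2 - 608*n + 80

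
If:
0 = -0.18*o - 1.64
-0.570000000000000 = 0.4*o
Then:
No Solution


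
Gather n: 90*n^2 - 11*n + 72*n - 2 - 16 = 90*n^2 + 61*n - 18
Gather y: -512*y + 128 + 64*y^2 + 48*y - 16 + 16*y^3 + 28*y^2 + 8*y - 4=16*y^3 + 92*y^2 - 456*y + 108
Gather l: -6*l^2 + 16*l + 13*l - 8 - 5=-6*l^2 + 29*l - 13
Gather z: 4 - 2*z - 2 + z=2 - z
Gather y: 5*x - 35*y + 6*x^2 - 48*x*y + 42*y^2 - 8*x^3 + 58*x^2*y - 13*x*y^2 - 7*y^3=-8*x^3 + 6*x^2 + 5*x - 7*y^3 + y^2*(42 - 13*x) + y*(58*x^2 - 48*x - 35)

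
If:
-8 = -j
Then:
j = 8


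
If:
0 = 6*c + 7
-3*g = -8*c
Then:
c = -7/6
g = -28/9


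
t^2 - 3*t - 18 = (t - 6)*(t + 3)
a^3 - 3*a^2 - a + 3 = (a - 3)*(a - 1)*(a + 1)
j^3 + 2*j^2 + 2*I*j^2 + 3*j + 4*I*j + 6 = (j + 2)*(j - I)*(j + 3*I)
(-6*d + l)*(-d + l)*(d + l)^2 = 6*d^4 + 5*d^3*l - 7*d^2*l^2 - 5*d*l^3 + l^4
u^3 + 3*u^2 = u^2*(u + 3)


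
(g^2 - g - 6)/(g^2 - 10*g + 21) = (g + 2)/(g - 7)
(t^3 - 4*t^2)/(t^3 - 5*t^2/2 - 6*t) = 2*t/(2*t + 3)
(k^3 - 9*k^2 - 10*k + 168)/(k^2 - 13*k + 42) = k + 4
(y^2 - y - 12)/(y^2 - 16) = (y + 3)/(y + 4)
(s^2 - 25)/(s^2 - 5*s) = (s + 5)/s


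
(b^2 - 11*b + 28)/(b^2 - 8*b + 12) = (b^2 - 11*b + 28)/(b^2 - 8*b + 12)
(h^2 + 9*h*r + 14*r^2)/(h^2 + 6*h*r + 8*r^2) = (h + 7*r)/(h + 4*r)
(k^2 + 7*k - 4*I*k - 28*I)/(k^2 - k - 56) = (k - 4*I)/(k - 8)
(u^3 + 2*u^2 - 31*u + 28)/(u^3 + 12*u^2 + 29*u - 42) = (u - 4)/(u + 6)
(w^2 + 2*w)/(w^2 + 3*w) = (w + 2)/(w + 3)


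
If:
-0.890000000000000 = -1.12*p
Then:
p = 0.79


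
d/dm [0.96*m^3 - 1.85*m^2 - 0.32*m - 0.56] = 2.88*m^2 - 3.7*m - 0.32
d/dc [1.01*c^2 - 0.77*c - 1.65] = 2.02*c - 0.77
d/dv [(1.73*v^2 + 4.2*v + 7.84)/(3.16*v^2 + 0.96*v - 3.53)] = (-11.6112*v^2 - 61.7626*v - 22.3524)/(9.9856*v^4 + 6.0672*v^3 - 21.388*v^2 - 6.7776*v + 12.4609)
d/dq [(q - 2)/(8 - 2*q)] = 1/(q^2 - 8*q + 16)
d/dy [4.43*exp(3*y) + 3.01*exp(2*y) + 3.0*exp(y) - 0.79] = (13.29*exp(2*y) + 6.02*exp(y) + 3.0)*exp(y)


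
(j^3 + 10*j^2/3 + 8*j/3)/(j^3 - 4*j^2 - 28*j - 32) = j*(3*j + 4)/(3*(j^2 - 6*j - 16))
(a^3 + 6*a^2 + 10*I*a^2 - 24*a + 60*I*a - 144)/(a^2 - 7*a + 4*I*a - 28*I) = (a^2 + 6*a*(1 + I) + 36*I)/(a - 7)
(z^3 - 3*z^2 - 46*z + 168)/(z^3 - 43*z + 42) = (z - 4)/(z - 1)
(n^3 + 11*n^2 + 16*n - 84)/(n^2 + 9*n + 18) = (n^2 + 5*n - 14)/(n + 3)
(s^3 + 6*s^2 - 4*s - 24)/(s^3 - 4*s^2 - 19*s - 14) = (s^2 + 4*s - 12)/(s^2 - 6*s - 7)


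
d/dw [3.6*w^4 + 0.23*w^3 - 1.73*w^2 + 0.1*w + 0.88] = 14.4*w^3 + 0.69*w^2 - 3.46*w + 0.1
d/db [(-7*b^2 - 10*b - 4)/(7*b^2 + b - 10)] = (63*b^2 + 196*b + 104)/(49*b^4 + 14*b^3 - 139*b^2 - 20*b + 100)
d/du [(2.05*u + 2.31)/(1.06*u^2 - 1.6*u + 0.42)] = (-2.173*u^2 - 4.8972*u + 4.557)/(1.1236*u^4 - 3.392*u^3 + 3.4504*u^2 - 1.344*u + 0.1764)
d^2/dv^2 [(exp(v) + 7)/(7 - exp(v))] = 14*(-exp(v) - 7)*exp(v)/(exp(3*v) - 21*exp(2*v) + 147*exp(v) - 343)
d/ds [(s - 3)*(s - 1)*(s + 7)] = 3*s^2 + 6*s - 25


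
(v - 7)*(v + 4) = v^2 - 3*v - 28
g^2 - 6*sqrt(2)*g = g*(g - 6*sqrt(2))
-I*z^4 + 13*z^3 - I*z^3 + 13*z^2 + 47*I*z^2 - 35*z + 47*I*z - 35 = (z + 1)*(z + 5*I)*(z + 7*I)*(-I*z + 1)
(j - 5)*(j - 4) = j^2 - 9*j + 20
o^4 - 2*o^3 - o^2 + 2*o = o*(o - 2)*(o - 1)*(o + 1)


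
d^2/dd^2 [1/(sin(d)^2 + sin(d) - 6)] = (-4*sin(d)^4 - 3*sin(d)^3 - 19*sin(d)^2 + 14)/(sin(d)^2 + sin(d) - 6)^3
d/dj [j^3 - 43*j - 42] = 3*j^2 - 43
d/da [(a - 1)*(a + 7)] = 2*a + 6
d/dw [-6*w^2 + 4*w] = 4 - 12*w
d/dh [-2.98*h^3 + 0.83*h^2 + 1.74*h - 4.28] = -8.94*h^2 + 1.66*h + 1.74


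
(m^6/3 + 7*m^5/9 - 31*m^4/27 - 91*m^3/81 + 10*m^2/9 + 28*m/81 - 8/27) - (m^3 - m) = m^6/3 + 7*m^5/9 - 31*m^4/27 - 172*m^3/81 + 10*m^2/9 + 109*m/81 - 8/27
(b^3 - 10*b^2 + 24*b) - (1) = b^3 - 10*b^2 + 24*b - 1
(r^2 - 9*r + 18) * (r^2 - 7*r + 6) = r^4 - 16*r^3 + 87*r^2 - 180*r + 108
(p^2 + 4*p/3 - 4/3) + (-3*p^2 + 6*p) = -2*p^2 + 22*p/3 - 4/3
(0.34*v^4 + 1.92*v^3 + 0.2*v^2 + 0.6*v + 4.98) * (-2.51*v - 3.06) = -0.8534*v^5 - 5.8596*v^4 - 6.3772*v^3 - 2.118*v^2 - 14.3358*v - 15.2388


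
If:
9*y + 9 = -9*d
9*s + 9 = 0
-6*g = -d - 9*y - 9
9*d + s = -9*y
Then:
No Solution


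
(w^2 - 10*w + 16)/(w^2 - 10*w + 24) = (w^2 - 10*w + 16)/(w^2 - 10*w + 24)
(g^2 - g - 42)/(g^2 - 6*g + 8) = (g^2 - g - 42)/(g^2 - 6*g + 8)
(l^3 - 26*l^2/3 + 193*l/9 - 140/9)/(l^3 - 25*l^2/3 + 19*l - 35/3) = (l - 4/3)/(l - 1)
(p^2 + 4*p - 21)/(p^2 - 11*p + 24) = (p + 7)/(p - 8)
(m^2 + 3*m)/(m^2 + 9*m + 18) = m/(m + 6)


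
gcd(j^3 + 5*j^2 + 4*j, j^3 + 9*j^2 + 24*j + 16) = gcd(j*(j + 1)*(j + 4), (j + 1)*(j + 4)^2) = j^2 + 5*j + 4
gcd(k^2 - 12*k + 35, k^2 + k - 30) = k - 5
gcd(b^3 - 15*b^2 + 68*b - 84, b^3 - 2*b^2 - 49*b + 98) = b^2 - 9*b + 14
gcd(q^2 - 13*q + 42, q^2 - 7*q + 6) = q - 6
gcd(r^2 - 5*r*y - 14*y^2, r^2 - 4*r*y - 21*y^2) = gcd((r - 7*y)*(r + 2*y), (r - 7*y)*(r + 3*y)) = -r + 7*y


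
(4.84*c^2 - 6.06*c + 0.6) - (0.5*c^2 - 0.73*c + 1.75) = 4.34*c^2 - 5.33*c - 1.15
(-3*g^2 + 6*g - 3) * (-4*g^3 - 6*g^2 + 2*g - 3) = 12*g^5 - 6*g^4 - 30*g^3 + 39*g^2 - 24*g + 9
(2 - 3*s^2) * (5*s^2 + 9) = -15*s^4 - 17*s^2 + 18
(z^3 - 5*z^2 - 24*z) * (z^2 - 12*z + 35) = z^5 - 17*z^4 + 71*z^3 + 113*z^2 - 840*z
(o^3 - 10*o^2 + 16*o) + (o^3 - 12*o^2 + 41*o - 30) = 2*o^3 - 22*o^2 + 57*o - 30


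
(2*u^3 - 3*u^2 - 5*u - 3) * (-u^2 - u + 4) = -2*u^5 + u^4 + 16*u^3 - 4*u^2 - 17*u - 12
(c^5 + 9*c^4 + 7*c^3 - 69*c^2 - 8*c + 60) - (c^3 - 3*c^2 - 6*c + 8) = c^5 + 9*c^4 + 6*c^3 - 66*c^2 - 2*c + 52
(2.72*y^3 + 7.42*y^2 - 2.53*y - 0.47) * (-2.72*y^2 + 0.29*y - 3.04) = -7.3984*y^5 - 19.3936*y^4 + 0.764599999999999*y^3 - 22.0121*y^2 + 7.5549*y + 1.4288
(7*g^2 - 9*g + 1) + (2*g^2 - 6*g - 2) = 9*g^2 - 15*g - 1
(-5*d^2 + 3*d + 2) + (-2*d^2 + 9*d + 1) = -7*d^2 + 12*d + 3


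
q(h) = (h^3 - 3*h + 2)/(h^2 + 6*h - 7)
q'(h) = (-2*h - 6)*(h^3 - 3*h + 2)/(h^2 + 6*h - 7)^2 + (3*h^2 - 3)/(h^2 + 6*h - 7)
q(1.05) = 0.02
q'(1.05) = 0.38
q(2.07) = 0.48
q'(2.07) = 0.51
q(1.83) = 0.36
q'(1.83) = 0.49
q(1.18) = 0.07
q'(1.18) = 0.40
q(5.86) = 2.97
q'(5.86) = 0.76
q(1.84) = 0.36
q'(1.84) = 0.49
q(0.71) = -0.10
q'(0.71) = 0.33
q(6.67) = 3.60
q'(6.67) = 0.79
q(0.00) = -0.29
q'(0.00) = 0.18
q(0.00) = -0.29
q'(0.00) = 0.18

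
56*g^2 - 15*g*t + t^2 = (-8*g + t)*(-7*g + t)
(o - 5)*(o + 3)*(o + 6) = o^3 + 4*o^2 - 27*o - 90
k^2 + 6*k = k*(k + 6)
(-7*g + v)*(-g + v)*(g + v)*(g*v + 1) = 7*g^4*v - g^3*v^2 + 7*g^3 - 7*g^2*v^3 - g^2*v + g*v^4 - 7*g*v^2 + v^3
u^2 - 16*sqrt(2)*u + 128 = (u - 8*sqrt(2))^2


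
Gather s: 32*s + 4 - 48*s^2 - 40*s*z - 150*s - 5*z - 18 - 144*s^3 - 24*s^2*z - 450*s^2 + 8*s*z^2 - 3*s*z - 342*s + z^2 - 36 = -144*s^3 + s^2*(-24*z - 498) + s*(8*z^2 - 43*z - 460) + z^2 - 5*z - 50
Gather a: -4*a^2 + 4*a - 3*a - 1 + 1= -4*a^2 + a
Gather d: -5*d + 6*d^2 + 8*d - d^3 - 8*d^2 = -d^3 - 2*d^2 + 3*d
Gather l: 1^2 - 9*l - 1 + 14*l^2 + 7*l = 14*l^2 - 2*l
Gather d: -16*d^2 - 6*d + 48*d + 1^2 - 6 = -16*d^2 + 42*d - 5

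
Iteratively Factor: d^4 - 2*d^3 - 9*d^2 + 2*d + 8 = (d + 1)*(d^3 - 3*d^2 - 6*d + 8) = (d - 1)*(d + 1)*(d^2 - 2*d - 8) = (d - 4)*(d - 1)*(d + 1)*(d + 2)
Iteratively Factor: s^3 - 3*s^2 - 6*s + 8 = (s - 1)*(s^2 - 2*s - 8) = (s - 1)*(s + 2)*(s - 4)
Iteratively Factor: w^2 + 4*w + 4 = (w + 2)*(w + 2)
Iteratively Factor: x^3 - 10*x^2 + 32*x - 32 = (x - 2)*(x^2 - 8*x + 16) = (x - 4)*(x - 2)*(x - 4)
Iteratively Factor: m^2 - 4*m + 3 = (m - 3)*(m - 1)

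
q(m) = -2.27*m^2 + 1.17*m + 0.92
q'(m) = 1.17 - 4.54*m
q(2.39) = -9.25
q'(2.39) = -9.68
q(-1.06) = -2.87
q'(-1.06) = 5.98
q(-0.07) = 0.83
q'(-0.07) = 1.49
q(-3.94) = -38.93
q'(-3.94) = 19.06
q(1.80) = -4.33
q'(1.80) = -7.00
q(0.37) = 1.04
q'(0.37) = -0.51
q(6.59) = -89.95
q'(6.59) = -28.75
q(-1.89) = -9.40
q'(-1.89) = 9.75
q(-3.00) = -23.02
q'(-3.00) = 14.79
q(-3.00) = -23.02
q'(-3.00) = 14.79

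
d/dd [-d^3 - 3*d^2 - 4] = 3*d*(-d - 2)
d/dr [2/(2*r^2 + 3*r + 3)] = 2*(-4*r - 3)/(2*r^2 + 3*r + 3)^2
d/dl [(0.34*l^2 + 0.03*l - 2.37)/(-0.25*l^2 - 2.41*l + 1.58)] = (-0.8119*l^2 - 0.1106*l - 5.6643)/(0.0625*l^4 + 1.205*l^3 + 5.0181*l^2 - 7.6156*l + 2.4964)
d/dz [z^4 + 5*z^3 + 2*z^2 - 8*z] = 4*z^3 + 15*z^2 + 4*z - 8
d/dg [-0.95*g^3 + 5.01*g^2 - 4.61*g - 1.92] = -2.85*g^2 + 10.02*g - 4.61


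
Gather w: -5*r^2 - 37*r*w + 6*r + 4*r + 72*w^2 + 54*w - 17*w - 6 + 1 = -5*r^2 + 10*r + 72*w^2 + w*(37 - 37*r) - 5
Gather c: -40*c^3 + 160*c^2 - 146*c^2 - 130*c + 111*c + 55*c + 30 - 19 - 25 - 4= -40*c^3 + 14*c^2 + 36*c - 18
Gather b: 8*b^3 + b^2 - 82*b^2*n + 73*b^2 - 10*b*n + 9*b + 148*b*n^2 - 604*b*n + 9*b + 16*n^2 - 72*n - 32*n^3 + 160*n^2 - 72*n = 8*b^3 + b^2*(74 - 82*n) + b*(148*n^2 - 614*n + 18) - 32*n^3 + 176*n^2 - 144*n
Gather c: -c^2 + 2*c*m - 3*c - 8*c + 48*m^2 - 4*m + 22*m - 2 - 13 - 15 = -c^2 + c*(2*m - 11) + 48*m^2 + 18*m - 30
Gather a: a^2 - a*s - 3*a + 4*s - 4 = a^2 + a*(-s - 3) + 4*s - 4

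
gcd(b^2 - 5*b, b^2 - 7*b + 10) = b - 5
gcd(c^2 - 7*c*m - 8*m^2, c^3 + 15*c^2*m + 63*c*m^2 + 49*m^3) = c + m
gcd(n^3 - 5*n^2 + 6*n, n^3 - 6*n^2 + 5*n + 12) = n - 3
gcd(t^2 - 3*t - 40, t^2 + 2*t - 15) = t + 5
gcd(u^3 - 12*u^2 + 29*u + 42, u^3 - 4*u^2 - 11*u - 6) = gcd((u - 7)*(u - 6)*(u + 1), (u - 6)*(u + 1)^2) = u^2 - 5*u - 6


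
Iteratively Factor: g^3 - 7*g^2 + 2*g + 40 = (g + 2)*(g^2 - 9*g + 20) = (g - 5)*(g + 2)*(g - 4)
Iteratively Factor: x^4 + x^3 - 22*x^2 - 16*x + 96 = (x - 4)*(x^3 + 5*x^2 - 2*x - 24) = (x - 4)*(x - 2)*(x^2 + 7*x + 12) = (x - 4)*(x - 2)*(x + 3)*(x + 4)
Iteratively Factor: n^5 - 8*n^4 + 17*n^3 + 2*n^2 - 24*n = (n)*(n^4 - 8*n^3 + 17*n^2 + 2*n - 24) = n*(n - 3)*(n^3 - 5*n^2 + 2*n + 8) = n*(n - 4)*(n - 3)*(n^2 - n - 2) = n*(n - 4)*(n - 3)*(n - 2)*(n + 1)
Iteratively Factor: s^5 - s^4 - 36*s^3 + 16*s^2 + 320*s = (s + 4)*(s^4 - 5*s^3 - 16*s^2 + 80*s) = (s + 4)^2*(s^3 - 9*s^2 + 20*s) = (s - 4)*(s + 4)^2*(s^2 - 5*s) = s*(s - 4)*(s + 4)^2*(s - 5)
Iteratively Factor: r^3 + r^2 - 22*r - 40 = (r - 5)*(r^2 + 6*r + 8) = (r - 5)*(r + 4)*(r + 2)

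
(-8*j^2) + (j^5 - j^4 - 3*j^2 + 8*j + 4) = j^5 - j^4 - 11*j^2 + 8*j + 4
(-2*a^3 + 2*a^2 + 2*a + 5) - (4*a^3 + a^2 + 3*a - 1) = -6*a^3 + a^2 - a + 6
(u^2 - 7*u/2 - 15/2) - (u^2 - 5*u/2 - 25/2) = 5 - u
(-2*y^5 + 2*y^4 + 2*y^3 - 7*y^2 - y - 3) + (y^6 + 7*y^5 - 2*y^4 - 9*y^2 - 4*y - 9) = y^6 + 5*y^5 + 2*y^3 - 16*y^2 - 5*y - 12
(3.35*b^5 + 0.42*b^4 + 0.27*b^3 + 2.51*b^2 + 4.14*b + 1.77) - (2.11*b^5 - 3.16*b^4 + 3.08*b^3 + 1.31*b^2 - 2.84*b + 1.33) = 1.24*b^5 + 3.58*b^4 - 2.81*b^3 + 1.2*b^2 + 6.98*b + 0.44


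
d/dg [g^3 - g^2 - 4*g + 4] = 3*g^2 - 2*g - 4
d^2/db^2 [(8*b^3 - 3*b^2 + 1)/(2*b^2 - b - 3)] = 20*(5*b^3 + 3*b^2 + 21*b - 2)/(8*b^6 - 12*b^5 - 30*b^4 + 35*b^3 + 45*b^2 - 27*b - 27)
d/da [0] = 0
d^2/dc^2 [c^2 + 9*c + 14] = 2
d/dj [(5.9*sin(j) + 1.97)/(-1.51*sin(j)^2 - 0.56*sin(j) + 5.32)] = (8.909*sin(j)^2 + 5.9494*sin(j) + 32.4912)*cos(j)/(2.2801*sin(j)^4 + 1.6912*sin(j)^3 - 15.7528*sin(j)^2 - 5.9584*sin(j) + 28.3024)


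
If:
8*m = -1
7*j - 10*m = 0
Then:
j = -5/28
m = -1/8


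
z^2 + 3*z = z*(z + 3)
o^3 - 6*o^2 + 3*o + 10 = (o - 5)*(o - 2)*(o + 1)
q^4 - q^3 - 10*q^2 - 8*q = q*(q - 4)*(q + 1)*(q + 2)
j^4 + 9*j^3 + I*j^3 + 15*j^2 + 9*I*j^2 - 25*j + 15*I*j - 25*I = (j - 1)*(j + 5)^2*(j + I)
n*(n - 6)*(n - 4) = n^3 - 10*n^2 + 24*n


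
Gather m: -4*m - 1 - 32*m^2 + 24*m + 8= -32*m^2 + 20*m + 7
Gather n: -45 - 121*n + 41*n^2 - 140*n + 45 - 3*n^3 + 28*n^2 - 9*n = -3*n^3 + 69*n^2 - 270*n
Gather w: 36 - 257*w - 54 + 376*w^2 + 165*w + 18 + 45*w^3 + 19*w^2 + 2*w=45*w^3 + 395*w^2 - 90*w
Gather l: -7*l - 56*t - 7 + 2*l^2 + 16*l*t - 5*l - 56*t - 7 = 2*l^2 + l*(16*t - 12) - 112*t - 14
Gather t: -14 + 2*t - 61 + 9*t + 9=11*t - 66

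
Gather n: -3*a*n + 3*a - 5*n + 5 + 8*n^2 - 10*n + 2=3*a + 8*n^2 + n*(-3*a - 15) + 7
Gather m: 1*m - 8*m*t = m*(1 - 8*t)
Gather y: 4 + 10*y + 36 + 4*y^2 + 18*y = 4*y^2 + 28*y + 40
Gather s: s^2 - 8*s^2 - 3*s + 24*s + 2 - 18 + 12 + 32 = -7*s^2 + 21*s + 28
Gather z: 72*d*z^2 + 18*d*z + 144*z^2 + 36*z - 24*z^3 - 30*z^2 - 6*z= -24*z^3 + z^2*(72*d + 114) + z*(18*d + 30)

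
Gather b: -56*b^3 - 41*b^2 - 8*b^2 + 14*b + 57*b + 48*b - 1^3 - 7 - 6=-56*b^3 - 49*b^2 + 119*b - 14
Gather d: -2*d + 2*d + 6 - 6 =0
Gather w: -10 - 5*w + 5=-5*w - 5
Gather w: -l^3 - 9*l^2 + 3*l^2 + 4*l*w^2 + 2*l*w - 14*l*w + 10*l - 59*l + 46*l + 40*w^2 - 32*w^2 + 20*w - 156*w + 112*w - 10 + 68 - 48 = -l^3 - 6*l^2 - 3*l + w^2*(4*l + 8) + w*(-12*l - 24) + 10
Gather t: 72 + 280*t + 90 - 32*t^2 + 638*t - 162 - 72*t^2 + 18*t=-104*t^2 + 936*t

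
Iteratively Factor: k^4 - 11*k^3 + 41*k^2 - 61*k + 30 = (k - 2)*(k^3 - 9*k^2 + 23*k - 15) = (k - 5)*(k - 2)*(k^2 - 4*k + 3) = (k - 5)*(k - 2)*(k - 1)*(k - 3)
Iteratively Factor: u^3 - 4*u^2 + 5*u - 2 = (u - 2)*(u^2 - 2*u + 1) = (u - 2)*(u - 1)*(u - 1)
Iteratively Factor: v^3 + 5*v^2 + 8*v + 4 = (v + 2)*(v^2 + 3*v + 2) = (v + 1)*(v + 2)*(v + 2)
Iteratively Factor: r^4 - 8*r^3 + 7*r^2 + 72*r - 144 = (r - 3)*(r^3 - 5*r^2 - 8*r + 48) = (r - 3)*(r + 3)*(r^2 - 8*r + 16) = (r - 4)*(r - 3)*(r + 3)*(r - 4)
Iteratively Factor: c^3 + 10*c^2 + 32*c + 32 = (c + 2)*(c^2 + 8*c + 16) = (c + 2)*(c + 4)*(c + 4)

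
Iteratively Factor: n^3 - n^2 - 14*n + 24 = (n - 2)*(n^2 + n - 12) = (n - 3)*(n - 2)*(n + 4)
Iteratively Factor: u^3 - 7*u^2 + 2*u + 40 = (u - 5)*(u^2 - 2*u - 8) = (u - 5)*(u - 4)*(u + 2)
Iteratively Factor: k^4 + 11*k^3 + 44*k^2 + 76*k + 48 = (k + 3)*(k^3 + 8*k^2 + 20*k + 16) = (k + 3)*(k + 4)*(k^2 + 4*k + 4) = (k + 2)*(k + 3)*(k + 4)*(k + 2)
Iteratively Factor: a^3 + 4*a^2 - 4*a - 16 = (a + 4)*(a^2 - 4) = (a - 2)*(a + 4)*(a + 2)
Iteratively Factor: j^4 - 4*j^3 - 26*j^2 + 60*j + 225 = (j - 5)*(j^3 + j^2 - 21*j - 45) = (j - 5)*(j + 3)*(j^2 - 2*j - 15) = (j - 5)^2*(j + 3)*(j + 3)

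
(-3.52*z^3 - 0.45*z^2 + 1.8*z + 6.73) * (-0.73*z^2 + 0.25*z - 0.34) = 2.5696*z^5 - 0.5515*z^4 - 0.2297*z^3 - 4.3099*z^2 + 1.0705*z - 2.2882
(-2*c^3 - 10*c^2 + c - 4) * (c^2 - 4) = -2*c^5 - 10*c^4 + 9*c^3 + 36*c^2 - 4*c + 16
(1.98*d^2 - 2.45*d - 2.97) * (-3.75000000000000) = -7.425*d^2 + 9.1875*d + 11.1375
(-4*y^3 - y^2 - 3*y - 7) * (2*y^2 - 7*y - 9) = -8*y^5 + 26*y^4 + 37*y^3 + 16*y^2 + 76*y + 63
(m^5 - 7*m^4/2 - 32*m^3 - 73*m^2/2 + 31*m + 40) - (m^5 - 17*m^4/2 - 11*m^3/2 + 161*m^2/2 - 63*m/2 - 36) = 5*m^4 - 53*m^3/2 - 117*m^2 + 125*m/2 + 76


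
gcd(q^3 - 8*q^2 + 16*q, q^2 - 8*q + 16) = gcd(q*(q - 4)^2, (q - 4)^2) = q^2 - 8*q + 16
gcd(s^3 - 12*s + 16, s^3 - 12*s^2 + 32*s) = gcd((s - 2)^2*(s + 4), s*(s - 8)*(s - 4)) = 1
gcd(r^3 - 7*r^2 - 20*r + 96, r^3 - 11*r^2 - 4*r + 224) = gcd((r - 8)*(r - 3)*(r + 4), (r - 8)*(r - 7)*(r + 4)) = r^2 - 4*r - 32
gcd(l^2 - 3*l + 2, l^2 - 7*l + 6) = l - 1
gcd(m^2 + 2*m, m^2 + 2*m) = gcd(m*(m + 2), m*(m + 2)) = m^2 + 2*m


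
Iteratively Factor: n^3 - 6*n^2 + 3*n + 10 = (n - 2)*(n^2 - 4*n - 5) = (n - 5)*(n - 2)*(n + 1)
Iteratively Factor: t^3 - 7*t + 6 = (t - 1)*(t^2 + t - 6) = (t - 1)*(t + 3)*(t - 2)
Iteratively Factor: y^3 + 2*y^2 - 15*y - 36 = (y - 4)*(y^2 + 6*y + 9) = (y - 4)*(y + 3)*(y + 3)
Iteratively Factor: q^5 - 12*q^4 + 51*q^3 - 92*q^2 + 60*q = (q - 5)*(q^4 - 7*q^3 + 16*q^2 - 12*q) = (q - 5)*(q - 2)*(q^3 - 5*q^2 + 6*q) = (q - 5)*(q - 3)*(q - 2)*(q^2 - 2*q) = q*(q - 5)*(q - 3)*(q - 2)*(q - 2)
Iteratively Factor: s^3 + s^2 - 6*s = (s)*(s^2 + s - 6) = s*(s + 3)*(s - 2)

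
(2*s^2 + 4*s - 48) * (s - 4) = 2*s^3 - 4*s^2 - 64*s + 192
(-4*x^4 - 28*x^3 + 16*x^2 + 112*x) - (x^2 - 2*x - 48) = -4*x^4 - 28*x^3 + 15*x^2 + 114*x + 48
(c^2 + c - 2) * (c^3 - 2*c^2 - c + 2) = c^5 - c^4 - 5*c^3 + 5*c^2 + 4*c - 4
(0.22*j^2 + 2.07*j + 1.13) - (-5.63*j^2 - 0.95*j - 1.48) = 5.85*j^2 + 3.02*j + 2.61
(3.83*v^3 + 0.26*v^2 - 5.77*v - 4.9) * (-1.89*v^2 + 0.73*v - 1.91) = -7.2387*v^5 + 2.3045*v^4 + 3.7798*v^3 + 4.5523*v^2 + 7.4437*v + 9.359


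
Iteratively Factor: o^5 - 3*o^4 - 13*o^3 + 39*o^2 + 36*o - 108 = (o - 3)*(o^4 - 13*o^2 + 36) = (o - 3)*(o + 3)*(o^3 - 3*o^2 - 4*o + 12) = (o - 3)*(o - 2)*(o + 3)*(o^2 - o - 6) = (o - 3)^2*(o - 2)*(o + 3)*(o + 2)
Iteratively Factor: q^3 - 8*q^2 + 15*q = (q)*(q^2 - 8*q + 15) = q*(q - 5)*(q - 3)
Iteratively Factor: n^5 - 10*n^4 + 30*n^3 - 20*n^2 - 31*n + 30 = (n - 3)*(n^4 - 7*n^3 + 9*n^2 + 7*n - 10) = (n - 3)*(n - 1)*(n^3 - 6*n^2 + 3*n + 10) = (n - 5)*(n - 3)*(n - 1)*(n^2 - n - 2) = (n - 5)*(n - 3)*(n - 2)*(n - 1)*(n + 1)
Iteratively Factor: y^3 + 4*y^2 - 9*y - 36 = (y + 4)*(y^2 - 9) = (y - 3)*(y + 4)*(y + 3)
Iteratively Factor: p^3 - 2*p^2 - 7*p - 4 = (p - 4)*(p^2 + 2*p + 1) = (p - 4)*(p + 1)*(p + 1)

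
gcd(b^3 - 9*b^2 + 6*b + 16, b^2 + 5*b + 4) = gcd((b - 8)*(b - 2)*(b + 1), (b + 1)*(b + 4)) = b + 1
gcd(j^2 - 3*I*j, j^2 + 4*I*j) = j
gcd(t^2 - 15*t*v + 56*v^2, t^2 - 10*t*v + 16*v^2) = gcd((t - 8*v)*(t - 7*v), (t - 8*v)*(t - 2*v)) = t - 8*v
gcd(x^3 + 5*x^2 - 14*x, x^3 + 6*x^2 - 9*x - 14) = x^2 + 5*x - 14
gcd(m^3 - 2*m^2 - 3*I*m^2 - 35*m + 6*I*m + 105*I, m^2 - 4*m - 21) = m - 7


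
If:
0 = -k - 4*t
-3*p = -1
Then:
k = -4*t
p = 1/3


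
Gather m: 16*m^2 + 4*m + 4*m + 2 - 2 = 16*m^2 + 8*m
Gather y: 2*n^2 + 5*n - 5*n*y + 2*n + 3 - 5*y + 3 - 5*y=2*n^2 + 7*n + y*(-5*n - 10) + 6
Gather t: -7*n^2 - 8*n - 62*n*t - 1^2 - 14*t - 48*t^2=-7*n^2 - 8*n - 48*t^2 + t*(-62*n - 14) - 1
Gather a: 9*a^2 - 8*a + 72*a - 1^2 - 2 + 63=9*a^2 + 64*a + 60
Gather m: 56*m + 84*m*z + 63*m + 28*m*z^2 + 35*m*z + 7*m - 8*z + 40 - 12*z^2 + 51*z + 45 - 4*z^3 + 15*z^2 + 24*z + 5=m*(28*z^2 + 119*z + 126) - 4*z^3 + 3*z^2 + 67*z + 90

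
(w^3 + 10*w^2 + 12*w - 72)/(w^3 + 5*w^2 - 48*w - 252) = (w - 2)/(w - 7)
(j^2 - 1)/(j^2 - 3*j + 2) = (j + 1)/(j - 2)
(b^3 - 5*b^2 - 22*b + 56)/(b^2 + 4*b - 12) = (b^2 - 3*b - 28)/(b + 6)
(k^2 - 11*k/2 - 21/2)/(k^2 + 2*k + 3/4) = 2*(k - 7)/(2*k + 1)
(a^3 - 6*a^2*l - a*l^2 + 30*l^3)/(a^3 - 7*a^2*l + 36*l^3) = (a - 5*l)/(a - 6*l)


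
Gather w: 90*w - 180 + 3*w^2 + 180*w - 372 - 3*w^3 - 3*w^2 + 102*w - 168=-3*w^3 + 372*w - 720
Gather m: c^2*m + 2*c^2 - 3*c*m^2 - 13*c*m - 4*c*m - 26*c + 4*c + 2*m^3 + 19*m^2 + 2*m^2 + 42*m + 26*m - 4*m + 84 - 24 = 2*c^2 - 22*c + 2*m^3 + m^2*(21 - 3*c) + m*(c^2 - 17*c + 64) + 60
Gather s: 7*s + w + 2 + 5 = 7*s + w + 7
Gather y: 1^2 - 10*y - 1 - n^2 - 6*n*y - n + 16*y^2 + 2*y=-n^2 - n + 16*y^2 + y*(-6*n - 8)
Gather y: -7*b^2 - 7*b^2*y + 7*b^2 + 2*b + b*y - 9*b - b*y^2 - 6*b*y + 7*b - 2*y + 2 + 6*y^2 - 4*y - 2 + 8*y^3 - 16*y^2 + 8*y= 8*y^3 + y^2*(-b - 10) + y*(-7*b^2 - 5*b + 2)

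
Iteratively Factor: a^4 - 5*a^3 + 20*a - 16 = (a - 4)*(a^3 - a^2 - 4*a + 4) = (a - 4)*(a - 2)*(a^2 + a - 2) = (a - 4)*(a - 2)*(a + 2)*(a - 1)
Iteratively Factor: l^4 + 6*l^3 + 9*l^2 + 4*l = (l + 1)*(l^3 + 5*l^2 + 4*l) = (l + 1)*(l + 4)*(l^2 + l) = l*(l + 1)*(l + 4)*(l + 1)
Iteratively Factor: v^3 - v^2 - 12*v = (v - 4)*(v^2 + 3*v) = (v - 4)*(v + 3)*(v)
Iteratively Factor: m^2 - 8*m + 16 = (m - 4)*(m - 4)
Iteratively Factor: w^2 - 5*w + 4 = (w - 4)*(w - 1)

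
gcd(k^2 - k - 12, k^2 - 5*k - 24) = k + 3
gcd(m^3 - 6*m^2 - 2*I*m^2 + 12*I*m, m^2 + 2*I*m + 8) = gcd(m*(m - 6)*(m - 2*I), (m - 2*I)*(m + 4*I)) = m - 2*I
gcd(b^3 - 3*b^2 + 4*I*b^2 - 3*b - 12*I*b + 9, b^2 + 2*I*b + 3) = b + 3*I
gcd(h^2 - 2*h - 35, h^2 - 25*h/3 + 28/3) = h - 7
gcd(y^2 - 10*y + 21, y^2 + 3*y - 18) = y - 3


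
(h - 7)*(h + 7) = h^2 - 49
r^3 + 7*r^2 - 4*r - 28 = (r - 2)*(r + 2)*(r + 7)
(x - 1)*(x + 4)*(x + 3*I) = x^3 + 3*x^2 + 3*I*x^2 - 4*x + 9*I*x - 12*I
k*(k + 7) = k^2 + 7*k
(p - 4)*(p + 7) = p^2 + 3*p - 28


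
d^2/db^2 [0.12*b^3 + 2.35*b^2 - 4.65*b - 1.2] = 0.72*b + 4.7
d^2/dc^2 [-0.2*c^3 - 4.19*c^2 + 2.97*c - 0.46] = -1.2*c - 8.38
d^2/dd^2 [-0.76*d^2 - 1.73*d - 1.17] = -1.52000000000000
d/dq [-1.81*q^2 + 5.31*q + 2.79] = 5.31 - 3.62*q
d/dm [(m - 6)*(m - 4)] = 2*m - 10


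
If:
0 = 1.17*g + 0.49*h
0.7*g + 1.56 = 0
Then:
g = -2.23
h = 5.32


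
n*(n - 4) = n^2 - 4*n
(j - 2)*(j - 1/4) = j^2 - 9*j/4 + 1/2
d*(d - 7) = d^2 - 7*d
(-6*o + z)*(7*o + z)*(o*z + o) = -42*o^3*z - 42*o^3 + o^2*z^2 + o^2*z + o*z^3 + o*z^2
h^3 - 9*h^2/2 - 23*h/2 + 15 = (h - 6)*(h - 1)*(h + 5/2)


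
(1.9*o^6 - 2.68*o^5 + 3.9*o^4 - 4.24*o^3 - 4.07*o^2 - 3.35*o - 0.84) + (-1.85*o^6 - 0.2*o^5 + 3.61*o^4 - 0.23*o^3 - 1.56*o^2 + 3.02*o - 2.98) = 0.0499999999999998*o^6 - 2.88*o^5 + 7.51*o^4 - 4.47*o^3 - 5.63*o^2 - 0.33*o - 3.82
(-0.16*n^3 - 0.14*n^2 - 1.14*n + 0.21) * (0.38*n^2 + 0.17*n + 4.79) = -0.0608*n^5 - 0.0804*n^4 - 1.2234*n^3 - 0.7846*n^2 - 5.4249*n + 1.0059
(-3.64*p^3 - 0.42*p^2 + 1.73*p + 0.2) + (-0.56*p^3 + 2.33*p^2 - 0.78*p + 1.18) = -4.2*p^3 + 1.91*p^2 + 0.95*p + 1.38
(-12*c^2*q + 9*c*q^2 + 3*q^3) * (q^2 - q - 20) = -12*c^2*q^3 + 12*c^2*q^2 + 240*c^2*q + 9*c*q^4 - 9*c*q^3 - 180*c*q^2 + 3*q^5 - 3*q^4 - 60*q^3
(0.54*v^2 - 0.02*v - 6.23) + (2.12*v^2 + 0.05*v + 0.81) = 2.66*v^2 + 0.03*v - 5.42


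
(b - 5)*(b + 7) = b^2 + 2*b - 35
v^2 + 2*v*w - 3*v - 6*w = (v - 3)*(v + 2*w)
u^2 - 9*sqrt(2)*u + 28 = (u - 7*sqrt(2))*(u - 2*sqrt(2))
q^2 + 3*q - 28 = (q - 4)*(q + 7)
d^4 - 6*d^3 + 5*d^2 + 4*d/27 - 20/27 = (d - 5)*(d - 2/3)^2*(d + 1/3)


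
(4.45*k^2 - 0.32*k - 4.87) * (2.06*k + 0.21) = 9.167*k^3 + 0.2753*k^2 - 10.0994*k - 1.0227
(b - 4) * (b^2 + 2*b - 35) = b^3 - 2*b^2 - 43*b + 140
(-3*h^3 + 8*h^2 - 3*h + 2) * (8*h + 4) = -24*h^4 + 52*h^3 + 8*h^2 + 4*h + 8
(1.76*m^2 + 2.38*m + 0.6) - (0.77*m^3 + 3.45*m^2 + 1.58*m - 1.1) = -0.77*m^3 - 1.69*m^2 + 0.8*m + 1.7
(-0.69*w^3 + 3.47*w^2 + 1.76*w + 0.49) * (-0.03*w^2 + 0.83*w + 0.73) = 0.0207*w^5 - 0.6768*w^4 + 2.3236*w^3 + 3.9792*w^2 + 1.6915*w + 0.3577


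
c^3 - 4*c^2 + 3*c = c*(c - 3)*(c - 1)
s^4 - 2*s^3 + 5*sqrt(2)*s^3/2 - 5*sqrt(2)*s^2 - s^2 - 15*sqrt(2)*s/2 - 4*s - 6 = (s - 3)*(s + 1)*(s + sqrt(2)/2)*(s + 2*sqrt(2))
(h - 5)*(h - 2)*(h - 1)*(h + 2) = h^4 - 6*h^3 + h^2 + 24*h - 20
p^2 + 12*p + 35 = (p + 5)*(p + 7)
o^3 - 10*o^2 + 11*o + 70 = (o - 7)*(o - 5)*(o + 2)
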